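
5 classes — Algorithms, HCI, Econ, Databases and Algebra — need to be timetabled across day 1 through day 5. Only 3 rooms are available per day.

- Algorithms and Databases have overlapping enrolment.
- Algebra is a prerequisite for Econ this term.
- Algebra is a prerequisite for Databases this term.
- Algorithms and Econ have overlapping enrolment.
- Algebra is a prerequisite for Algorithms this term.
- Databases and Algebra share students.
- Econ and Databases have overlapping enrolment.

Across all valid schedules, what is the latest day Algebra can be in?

Downstream work caps Algebra at day 4.
Algebra at day 2 is achievable: Econ -> day 4, Algebra -> day 2, Algorithms -> day 3, HCI -> day 1, Databases -> day 5.
Nothing later works — the conflict and capacity constraints rule out every day after day 2.

day 2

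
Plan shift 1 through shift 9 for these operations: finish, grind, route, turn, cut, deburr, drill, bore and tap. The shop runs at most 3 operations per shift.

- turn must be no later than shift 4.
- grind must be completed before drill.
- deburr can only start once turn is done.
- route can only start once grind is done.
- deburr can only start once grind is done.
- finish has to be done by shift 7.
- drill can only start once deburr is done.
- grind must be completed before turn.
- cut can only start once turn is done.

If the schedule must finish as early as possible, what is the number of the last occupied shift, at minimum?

The precedence chain requires at least 4 distinct shifts.
With at most 3 per shift and 9 operations, at least 3 shifts are needed.
4 works (last occupied shift: shift 4): for example finish in shift 1; drill in shift 4; tap in shift 2; grind in shift 1; deburr in shift 3; route in shift 2; turn in shift 2; bore in shift 1; cut in shift 3.

4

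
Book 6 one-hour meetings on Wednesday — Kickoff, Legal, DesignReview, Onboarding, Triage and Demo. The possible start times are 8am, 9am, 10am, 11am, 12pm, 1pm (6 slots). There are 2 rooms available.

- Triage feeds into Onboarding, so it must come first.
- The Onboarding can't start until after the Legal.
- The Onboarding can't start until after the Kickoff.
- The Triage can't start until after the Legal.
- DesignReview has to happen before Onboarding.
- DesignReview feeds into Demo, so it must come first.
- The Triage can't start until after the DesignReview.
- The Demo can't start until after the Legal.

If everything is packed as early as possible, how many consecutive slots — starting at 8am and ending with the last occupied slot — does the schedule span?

3

The precedence chain requires at least 3 distinct slots.
With at most 2 per slot and 6 meetings, at least 3 slots are needed.
3 works (last occupied slot: 10am): for example Onboarding in 10am, DesignReview in 8am, Legal in 8am, Triage in 9am, Demo in 10am, Kickoff in 9am.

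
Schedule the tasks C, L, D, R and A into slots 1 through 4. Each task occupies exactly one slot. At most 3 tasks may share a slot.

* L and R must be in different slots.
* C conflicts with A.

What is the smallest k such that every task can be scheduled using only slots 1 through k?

With at most 3 per slot and 5 tasks, at least 2 slots are needed.
2 works (last occupied slot: 2): for example A in 2; R in 2; L in 1; C in 1; D in 1.

2 slots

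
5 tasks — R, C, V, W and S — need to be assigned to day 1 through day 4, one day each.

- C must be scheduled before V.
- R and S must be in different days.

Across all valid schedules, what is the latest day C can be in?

day 3

Downstream work caps C at day 3.
C at day 3 is achievable: W=day 1; S=day 2; C=day 3; R=day 1; V=day 4.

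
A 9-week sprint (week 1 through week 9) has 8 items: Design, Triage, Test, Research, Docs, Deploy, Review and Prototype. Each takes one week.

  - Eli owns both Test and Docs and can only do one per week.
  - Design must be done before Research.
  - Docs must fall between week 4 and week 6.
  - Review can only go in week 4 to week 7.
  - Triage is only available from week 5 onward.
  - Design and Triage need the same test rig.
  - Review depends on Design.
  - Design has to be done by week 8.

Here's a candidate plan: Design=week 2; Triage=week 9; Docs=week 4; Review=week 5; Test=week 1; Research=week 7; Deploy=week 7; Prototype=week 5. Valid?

Design must be done before Research — holds.
Docs must fall between week 4 and week 6 — holds.
Eli owns both Test and Docs and can only do one per week — holds.
Review can only go in week 4 to week 7 — holds.
Design has to be done by week 8 — holds.
Design and Triage need the same test rig — holds.
Review depends on Design — holds.
Triage is only available from week 5 onward — holds.

Yes, all constraints hold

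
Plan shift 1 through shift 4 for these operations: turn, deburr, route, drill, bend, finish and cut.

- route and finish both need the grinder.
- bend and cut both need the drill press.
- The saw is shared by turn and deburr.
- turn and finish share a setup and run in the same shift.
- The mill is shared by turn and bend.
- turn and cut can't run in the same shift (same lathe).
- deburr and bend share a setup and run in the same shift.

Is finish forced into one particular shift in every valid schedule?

No

finish can be shift 1 (e.g. cut in shift 3; deburr in shift 2; drill in shift 1; bend in shift 2; finish in shift 1; turn in shift 1; route in shift 2) or shift 2 (e.g. drill -> shift 1; deburr -> shift 1; route -> shift 1; turn -> shift 2; bend -> shift 1; finish -> shift 2; cut -> shift 3).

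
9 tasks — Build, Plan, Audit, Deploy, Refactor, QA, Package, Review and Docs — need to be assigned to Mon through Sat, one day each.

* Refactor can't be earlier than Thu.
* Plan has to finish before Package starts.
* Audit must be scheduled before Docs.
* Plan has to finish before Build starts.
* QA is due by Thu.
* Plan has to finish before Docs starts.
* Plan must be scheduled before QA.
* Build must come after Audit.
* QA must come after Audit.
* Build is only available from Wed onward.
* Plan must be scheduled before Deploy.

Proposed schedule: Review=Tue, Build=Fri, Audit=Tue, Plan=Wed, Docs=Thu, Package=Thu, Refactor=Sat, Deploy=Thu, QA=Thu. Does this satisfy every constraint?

Plan has to finish before Build starts — holds.
Build must come after Audit — holds.
QA must come after Audit — holds.
Plan has to finish before Docs starts — holds.
Refactor can't be earlier than Thu — holds.
Plan must be scheduled before QA — holds.
Plan must be scheduled before Deploy — holds.
Build is only available from Wed onward — holds.
Plan has to finish before Package starts — holds.
Audit must be scheduled before Docs — holds.
QA is due by Thu — holds.

Yes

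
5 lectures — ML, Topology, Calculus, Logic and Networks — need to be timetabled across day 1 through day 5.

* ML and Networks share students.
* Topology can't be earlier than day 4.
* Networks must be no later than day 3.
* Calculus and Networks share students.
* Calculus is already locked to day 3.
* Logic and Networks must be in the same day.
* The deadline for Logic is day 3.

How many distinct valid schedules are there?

Splitting on ML: it can be day 1 (2), day 2 (2), day 3 (4), day 4 (4), day 5 (4). Listing each branch's schedules as (Topology, Calculus, Logic, Networks) by day number:
ML=day 1: (4,3,2,2) (5,3,2,2) — 2.
ML=day 2: (4,3,1,1) (5,3,1,1) — 2.
ML=day 3: (4,3,1,1) (4,3,2,2) (5,3,1,1) (5,3,2,2) — 4.
ML=day 4: (4,3,1,1) (4,3,2,2) (5,3,1,1) (5,3,2,2) — 4.
ML=day 5: (4,3,1,1) (4,3,2,2) (5,3,1,1) (5,3,2,2) — 4.
Summing: 2 + 2 + 4 + 4 + 4 = 16.

16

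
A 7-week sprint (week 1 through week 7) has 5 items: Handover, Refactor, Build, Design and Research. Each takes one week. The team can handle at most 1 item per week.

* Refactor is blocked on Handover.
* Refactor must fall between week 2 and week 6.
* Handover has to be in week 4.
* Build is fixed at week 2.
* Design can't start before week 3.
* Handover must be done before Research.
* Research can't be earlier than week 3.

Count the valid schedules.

Splitting on Refactor: it can be week 5 (4), week 6 (4). Listing each branch's schedules as (Handover, Build, Design, Research) by week number:
Refactor=week 5: (4,2,3,6) (4,2,3,7) (4,2,6,7) (4,2,7,6) — 4.
Refactor=week 6: (4,2,3,5) (4,2,3,7) (4,2,5,7) (4,2,7,5) — 4.
Summing: 4 + 4 = 8.

8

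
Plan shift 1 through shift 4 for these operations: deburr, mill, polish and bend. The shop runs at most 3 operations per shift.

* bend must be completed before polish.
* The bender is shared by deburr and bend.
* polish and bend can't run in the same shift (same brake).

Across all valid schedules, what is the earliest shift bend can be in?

shift 1

Downstream work caps bend at shift 3.
bend at shift 1 is achievable: polish=shift 2; bend=shift 1; mill=shift 1; deburr=shift 2.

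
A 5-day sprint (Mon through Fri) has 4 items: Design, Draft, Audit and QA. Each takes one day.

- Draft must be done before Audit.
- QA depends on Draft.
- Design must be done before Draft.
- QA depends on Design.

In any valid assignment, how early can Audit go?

Precedence pushes Audit to at least Wed.
Audit at Wed is achievable: QA=Wed; Draft=Tue; Design=Mon; Audit=Wed.

Wed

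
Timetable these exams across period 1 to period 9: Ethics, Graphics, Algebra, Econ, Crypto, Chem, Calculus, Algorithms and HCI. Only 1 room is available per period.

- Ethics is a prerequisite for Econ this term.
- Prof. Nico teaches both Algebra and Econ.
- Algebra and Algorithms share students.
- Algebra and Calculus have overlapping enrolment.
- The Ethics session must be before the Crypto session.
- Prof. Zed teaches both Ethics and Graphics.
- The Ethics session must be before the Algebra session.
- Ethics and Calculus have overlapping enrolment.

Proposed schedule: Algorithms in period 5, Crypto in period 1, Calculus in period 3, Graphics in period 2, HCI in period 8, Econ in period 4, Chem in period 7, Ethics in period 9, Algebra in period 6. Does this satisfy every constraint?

The Ethics session must be before the Algebra session — violated.
Ethics is a prerequisite for Econ this term — violated.
Prof. Zed teaches both Ethics and Graphics — holds.
The Ethics session must be before the Crypto session — violated.
Ethics and Calculus have overlapping enrolment — holds.
Prof. Nico teaches both Algebra and Econ — holds.
Only 1 room is available per period — holds.
Algebra and Calculus have overlapping enrolment — holds.
Algebra and Algorithms share students — holds.

No — it violates: The Ethics session must be before the Crypto session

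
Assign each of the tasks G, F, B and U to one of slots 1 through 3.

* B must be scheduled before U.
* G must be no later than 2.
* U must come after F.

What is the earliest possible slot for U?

2

Precedence pushes U to at least 2.
U at 2 is achievable: G -> 1, F -> 1, U -> 2, B -> 1.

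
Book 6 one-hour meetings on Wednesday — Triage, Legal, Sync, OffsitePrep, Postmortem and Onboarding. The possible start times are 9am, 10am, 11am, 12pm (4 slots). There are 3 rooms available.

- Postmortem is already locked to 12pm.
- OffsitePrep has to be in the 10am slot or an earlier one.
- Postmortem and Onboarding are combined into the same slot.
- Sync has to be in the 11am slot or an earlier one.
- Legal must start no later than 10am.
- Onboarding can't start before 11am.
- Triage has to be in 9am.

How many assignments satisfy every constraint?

11

Splitting on Legal: it can be 9am (5), 10am (6). Listing each branch's schedules as (Triage, Sync, OffsitePrep, Postmortem, Onboarding):
Legal=9am: (9am,9am,10am,12pm,12pm) (9am,10am,9am,12pm,12pm) (9am,10am,10am,12pm,12pm) (9am,11am,9am,12pm,12pm) (9am,11am,10am,12pm,12pm) — 5.
Legal=10am: (9am,9am,9am,12pm,12pm) (9am,9am,10am,12pm,12pm) (9am,10am,9am,12pm,12pm) (9am,10am,10am,12pm,12pm) (9am,11am,9am,12pm,12pm) (9am,11am,10am,12pm,12pm) — 6.
Summing: 5 + 6 = 11.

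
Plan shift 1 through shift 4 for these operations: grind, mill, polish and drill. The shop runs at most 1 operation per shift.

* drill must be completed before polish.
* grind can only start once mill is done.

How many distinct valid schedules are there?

6

Splitting on grind: it can be shift 2 (1), shift 3 (2), shift 4 (3). Listing each branch's schedules as (mill, polish, drill) by shift number:
grind=shift 2: (1,4,3) — 1.
grind=shift 3: (1,4,2) (2,4,1) — 2.
grind=shift 4: (1,3,2) (2,3,1) (3,2,1) — 3.
Summing: 1 + 2 + 3 = 6.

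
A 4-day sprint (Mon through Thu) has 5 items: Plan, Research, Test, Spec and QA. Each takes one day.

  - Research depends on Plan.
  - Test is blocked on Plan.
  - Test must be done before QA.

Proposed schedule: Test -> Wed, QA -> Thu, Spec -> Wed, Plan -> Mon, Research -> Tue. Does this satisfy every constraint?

Yes

Test must be done before QA — holds.
Research depends on Plan — holds.
Test is blocked on Plan — holds.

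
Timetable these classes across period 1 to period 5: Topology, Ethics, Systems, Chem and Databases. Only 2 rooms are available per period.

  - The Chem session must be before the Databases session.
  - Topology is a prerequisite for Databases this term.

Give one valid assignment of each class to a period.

Chem=period 1, Ethics=period 2, Topology=period 1, Systems=period 3, Databases=period 2

Checking: Chem(period 1) before Databases(period 2); Topology(period 1) before Databases(period 2); max 2 per period (cap 2).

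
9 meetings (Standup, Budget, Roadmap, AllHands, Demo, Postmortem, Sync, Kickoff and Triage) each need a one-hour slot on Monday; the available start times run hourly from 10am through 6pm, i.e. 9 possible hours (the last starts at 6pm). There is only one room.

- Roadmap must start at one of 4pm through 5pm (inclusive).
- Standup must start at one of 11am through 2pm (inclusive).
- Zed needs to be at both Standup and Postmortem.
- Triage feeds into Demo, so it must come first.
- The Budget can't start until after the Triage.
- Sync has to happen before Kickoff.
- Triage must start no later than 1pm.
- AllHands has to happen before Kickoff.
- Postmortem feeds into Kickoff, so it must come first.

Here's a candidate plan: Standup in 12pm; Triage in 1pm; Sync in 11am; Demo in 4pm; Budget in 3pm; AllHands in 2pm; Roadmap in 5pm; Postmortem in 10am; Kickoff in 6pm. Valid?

Postmortem feeds into Kickoff, so it must come first — holds.
Roadmap must start at one of 4pm through 5pm (inclusive) — holds.
Standup must start at one of 11am through 2pm (inclusive) — holds.
The Budget can't start until after the Triage — holds.
There is only one room — holds.
Zed needs to be at both Standup and Postmortem — holds.
Triage feeds into Demo, so it must come first — holds.
Sync has to happen before Kickoff — holds.
Triage must start no later than 1pm — holds.
AllHands has to happen before Kickoff — holds.

Yes, all constraints hold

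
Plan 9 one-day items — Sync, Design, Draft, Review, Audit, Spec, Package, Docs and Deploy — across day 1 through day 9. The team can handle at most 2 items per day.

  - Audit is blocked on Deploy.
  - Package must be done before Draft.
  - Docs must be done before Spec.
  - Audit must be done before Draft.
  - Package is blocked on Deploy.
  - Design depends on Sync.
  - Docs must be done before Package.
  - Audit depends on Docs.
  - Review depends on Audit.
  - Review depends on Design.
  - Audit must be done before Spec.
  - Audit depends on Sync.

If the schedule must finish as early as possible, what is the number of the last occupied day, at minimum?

day 5

The precedence chain requires at least 3 distinct days.
With at most 2 per day and 9 work items, at least 5 days are needed.
5 works (last occupied day: day 5): for example Audit=day 3; Draft=day 4; Design=day 3; Spec=day 5; Package=day 2; Deploy=day 1; Docs=day 1; Review=day 4; Sync=day 2.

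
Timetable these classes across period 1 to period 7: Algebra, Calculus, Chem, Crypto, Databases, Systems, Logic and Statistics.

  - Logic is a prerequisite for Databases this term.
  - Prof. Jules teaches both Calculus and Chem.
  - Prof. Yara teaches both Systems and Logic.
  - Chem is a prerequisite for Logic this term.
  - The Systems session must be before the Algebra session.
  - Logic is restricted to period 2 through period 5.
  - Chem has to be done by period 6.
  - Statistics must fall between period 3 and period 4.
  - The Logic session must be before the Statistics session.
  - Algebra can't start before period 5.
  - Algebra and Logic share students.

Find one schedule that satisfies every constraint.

Logic in period 2; Databases in period 3; Statistics in period 3; Algebra in period 5; Chem in period 1; Crypto in period 1; Systems in period 1; Calculus in period 2

Checking: Logic(period 2) before Statistics(period 3); Chem(period 1) before Logic(period 2); Logic(period 2) before Databases(period 3); Systems(period 1) before Algebra(period 5); Calculus(period 2) != Chem(period 1); Systems(period 1) != Logic(period 2); Algebra(period 5) != Logic(period 2); Chem=period 1 in [period 1,period 6]; Logic=period 2 in [period 2,period 5]; Algebra=period 5 in [period 5,period 7]; Statistics=period 3 in [period 3,period 4].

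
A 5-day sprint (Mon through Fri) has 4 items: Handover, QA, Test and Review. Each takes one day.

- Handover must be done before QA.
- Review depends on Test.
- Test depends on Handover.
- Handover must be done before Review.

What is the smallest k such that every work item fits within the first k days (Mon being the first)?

The precedence chain requires at least 3 distinct days.
3 works (last occupied day: Wed): for example Review -> Wed, Handover -> Mon, Test -> Tue, QA -> Tue.

3 days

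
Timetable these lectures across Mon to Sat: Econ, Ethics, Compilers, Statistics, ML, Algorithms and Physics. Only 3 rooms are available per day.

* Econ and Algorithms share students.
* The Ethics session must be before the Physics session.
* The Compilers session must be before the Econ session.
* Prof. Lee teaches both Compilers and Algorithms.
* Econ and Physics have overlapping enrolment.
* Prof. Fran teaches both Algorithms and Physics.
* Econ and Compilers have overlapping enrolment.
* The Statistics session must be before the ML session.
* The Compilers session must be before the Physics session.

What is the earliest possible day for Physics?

Precedence pushes Physics to at least Tue.
Physics at Tue is achievable: Ethics=Mon; Algorithms=Thu; ML=Tue; Statistics=Mon; Physics=Tue; Econ=Wed; Compilers=Mon.

Tue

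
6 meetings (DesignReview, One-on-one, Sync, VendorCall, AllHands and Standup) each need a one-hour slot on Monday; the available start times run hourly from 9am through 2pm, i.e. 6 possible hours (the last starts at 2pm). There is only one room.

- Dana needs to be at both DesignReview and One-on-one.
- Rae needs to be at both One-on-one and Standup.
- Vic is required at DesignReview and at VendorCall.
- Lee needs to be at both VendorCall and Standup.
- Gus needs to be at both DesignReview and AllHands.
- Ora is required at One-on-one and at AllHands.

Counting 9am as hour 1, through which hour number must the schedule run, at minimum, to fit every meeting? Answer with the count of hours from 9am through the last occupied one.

With at most 1 per hour and 6 meetings, at least 6 hours are needed.
6 works (last occupied hour: 2pm): for example VendorCall in 12pm, AllHands in 1pm, Standup in 2pm, Sync in 11am, One-on-one in 10am, DesignReview in 9am.

6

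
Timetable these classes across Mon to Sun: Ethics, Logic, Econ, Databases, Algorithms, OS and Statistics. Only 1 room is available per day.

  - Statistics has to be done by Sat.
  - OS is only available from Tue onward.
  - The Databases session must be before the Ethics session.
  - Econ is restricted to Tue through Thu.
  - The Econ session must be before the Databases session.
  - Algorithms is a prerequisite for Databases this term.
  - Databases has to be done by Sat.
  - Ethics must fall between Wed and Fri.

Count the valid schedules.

Splitting on Ethics: it can be Thu (4), Fri (18). Listing each branch's schedules as (Logic, Econ, Databases, Algorithms, OS, Statistics):
Ethics=Thu: (Fri,Tue,Wed,Mon,Sun,Sat) (Sat,Tue,Wed,Mon,Sun,Fri) (Sun,Tue,Wed,Mon,Fri,Sat) (Sun,Tue,Wed,Mon,Sat,Fri) — 4.
Ethics=Fri: (Mon,Tue,Thu,Wed,Sun,Sat) (Mon,Wed,Thu,Tue,Sun,Sat) (Tue,Wed,Thu,Mon,Sun,Sat) (Wed,Tue,Thu,Mon,Sun,Sat) (Thu,Tue,Wed,Mon,Sun,Sat) (Sat,Tue,Wed,Mon,Sun,Thu) (Sat,Tue,Thu,Mon,Sun,Wed) (Sat,Tue,Thu,Wed,Sun,Mon) (Sat,Wed,Thu,Mon,Sun,Tue) (Sat,Wed,Thu,Tue,Sun,Mon) (Sun,Tue,Wed,Mon,Thu,Sat) (Sun,Tue,Wed,Mon,Sat,Thu) (Sun,Tue,Thu,Mon,Wed,Sat) (Sun,Tue,Thu,Mon,Sat,Wed) (Sun,Tue,Thu,Wed,Sat,Mon) (Sun,Wed,Thu,Mon,Tue,Sat) (Sun,Wed,Thu,Mon,Sat,Tue) (Sun,Wed,Thu,Tue,Sat,Mon) — 18.
Summing: 4 + 18 = 22.

22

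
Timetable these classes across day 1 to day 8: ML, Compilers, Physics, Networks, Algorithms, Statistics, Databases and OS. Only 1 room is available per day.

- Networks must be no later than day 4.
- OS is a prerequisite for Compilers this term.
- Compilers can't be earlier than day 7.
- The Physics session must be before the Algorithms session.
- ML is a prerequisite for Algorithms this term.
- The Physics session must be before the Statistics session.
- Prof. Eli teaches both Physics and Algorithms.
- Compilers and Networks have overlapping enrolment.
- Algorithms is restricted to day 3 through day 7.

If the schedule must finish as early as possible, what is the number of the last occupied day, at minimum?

8

The precedence chain requires at least 2 distinct days.
With at most 1 per day and 8 classes, at least 8 days are needed.
Compilers can't be placed before day 7, so the schedule must run through at least day 7.
8 works (last occupied day: day 8): for example Compilers in day 7; ML in day 3; Algorithms in day 4; Databases in day 8; Networks in day 1; Physics in day 2; Statistics in day 5; OS in day 6.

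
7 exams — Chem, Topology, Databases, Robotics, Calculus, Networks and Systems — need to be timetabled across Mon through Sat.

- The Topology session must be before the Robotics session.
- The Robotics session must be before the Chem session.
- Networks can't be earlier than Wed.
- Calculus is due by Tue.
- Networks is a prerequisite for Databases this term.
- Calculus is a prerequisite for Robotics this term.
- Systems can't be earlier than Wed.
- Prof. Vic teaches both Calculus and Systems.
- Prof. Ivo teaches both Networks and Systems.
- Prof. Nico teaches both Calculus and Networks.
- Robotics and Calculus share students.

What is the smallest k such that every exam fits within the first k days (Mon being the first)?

4 days

The precedence chain requires at least 3 distinct days.
Propagating the time windows through the other constraints, Databases can't land before Thu — that is day 4 counting from Mon — so the schedule must run through at least 4 days.
4 works (last occupied day: Thu): for example Databases in Thu, Calculus in Mon, Systems in Thu, Networks in Wed, Robotics in Tue, Topology in Mon, Chem in Wed.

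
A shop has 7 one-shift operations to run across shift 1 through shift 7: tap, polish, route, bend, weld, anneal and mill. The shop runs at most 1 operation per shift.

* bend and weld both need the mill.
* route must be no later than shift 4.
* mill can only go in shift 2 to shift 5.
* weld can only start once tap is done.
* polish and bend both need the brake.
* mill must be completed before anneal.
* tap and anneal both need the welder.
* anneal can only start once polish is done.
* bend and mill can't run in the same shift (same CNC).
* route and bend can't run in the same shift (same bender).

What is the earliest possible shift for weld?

Precedence pushes weld to at least shift 2.
weld at shift 2 is achievable: bend in shift 7, polish in shift 5, weld in shift 2, mill in shift 3, tap in shift 1, route in shift 4, anneal in shift 6.

shift 2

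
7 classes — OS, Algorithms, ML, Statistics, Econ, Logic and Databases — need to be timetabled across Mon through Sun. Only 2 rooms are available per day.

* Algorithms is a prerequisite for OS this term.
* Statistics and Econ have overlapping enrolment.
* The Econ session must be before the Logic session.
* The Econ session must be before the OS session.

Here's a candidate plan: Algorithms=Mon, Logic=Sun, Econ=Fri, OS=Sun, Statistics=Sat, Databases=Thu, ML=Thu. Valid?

Yes, all constraints hold

The Econ session must be before the Logic session — holds.
Statistics and Econ have overlapping enrolment — holds.
The Econ session must be before the OS session — holds.
Only 2 rooms are available per day — holds.
Algorithms is a prerequisite for OS this term — holds.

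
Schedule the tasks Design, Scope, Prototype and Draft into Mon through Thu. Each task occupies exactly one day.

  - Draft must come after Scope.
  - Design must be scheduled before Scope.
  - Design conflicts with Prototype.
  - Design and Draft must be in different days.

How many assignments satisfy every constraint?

12

Splitting on Design: it can be Mon (9), Tue (3). Listing each branch's schedules as (Scope, Prototype, Draft):
Design=Mon: (Tue,Tue,Wed) (Tue,Tue,Thu) (Tue,Wed,Wed) (Tue,Wed,Thu) (Tue,Thu,Wed) (Tue,Thu,Thu) (Wed,Tue,Thu) (Wed,Wed,Thu) (Wed,Thu,Thu) — 9.
Design=Tue: (Wed,Mon,Thu) (Wed,Wed,Thu) (Wed,Thu,Thu) — 3.
Summing: 9 + 3 = 12.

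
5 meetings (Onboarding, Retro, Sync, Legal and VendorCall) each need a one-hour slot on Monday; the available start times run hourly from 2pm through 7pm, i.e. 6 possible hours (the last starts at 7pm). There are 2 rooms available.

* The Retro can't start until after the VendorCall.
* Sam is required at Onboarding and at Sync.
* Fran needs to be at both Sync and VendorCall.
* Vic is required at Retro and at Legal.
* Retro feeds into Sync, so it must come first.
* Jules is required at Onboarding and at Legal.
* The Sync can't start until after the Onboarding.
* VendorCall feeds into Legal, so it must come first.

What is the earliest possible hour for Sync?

Precedence pushes Sync to at least 4pm.
Sync at 4pm is achievable: Legal=4pm; Retro=3pm; VendorCall=2pm; Sync=4pm; Onboarding=2pm.

4pm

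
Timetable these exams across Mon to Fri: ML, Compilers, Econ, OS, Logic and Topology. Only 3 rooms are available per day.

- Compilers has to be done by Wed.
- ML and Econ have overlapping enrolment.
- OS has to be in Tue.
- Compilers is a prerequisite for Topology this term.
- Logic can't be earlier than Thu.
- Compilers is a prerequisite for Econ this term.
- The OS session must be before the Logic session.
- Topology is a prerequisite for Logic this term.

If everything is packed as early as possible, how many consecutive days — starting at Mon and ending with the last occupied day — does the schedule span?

4 days

The precedence chain requires at least 3 distinct days.
With at most 3 per day and 6 exams, at least 2 days are needed.
Logic can't be placed before Thu — that is day 4 counting from Mon — so the schedule must run through at least 4 days.
4 works (last occupied day: Thu): for example Compilers -> Mon, Econ -> Tue, Logic -> Thu, Topology -> Tue, ML -> Mon, OS -> Tue.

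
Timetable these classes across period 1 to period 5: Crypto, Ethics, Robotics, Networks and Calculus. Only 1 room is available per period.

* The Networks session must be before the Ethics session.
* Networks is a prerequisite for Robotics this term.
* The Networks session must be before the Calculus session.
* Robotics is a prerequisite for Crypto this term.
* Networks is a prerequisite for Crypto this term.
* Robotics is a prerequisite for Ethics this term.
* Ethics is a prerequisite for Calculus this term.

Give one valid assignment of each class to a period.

Calculus -> period 5, Robotics -> period 2, Crypto -> period 4, Networks -> period 1, Ethics -> period 3

Checking: Ethics(period 3) before Calculus(period 5); Networks(period 1) before Calculus(period 5); Networks(period 1) before Robotics(period 2); Robotics(period 2) before Crypto(period 4); Robotics(period 2) before Ethics(period 3); Networks(period 1) before Ethics(period 3); Networks(period 1) before Crypto(period 4); max 1 per period (cap 1).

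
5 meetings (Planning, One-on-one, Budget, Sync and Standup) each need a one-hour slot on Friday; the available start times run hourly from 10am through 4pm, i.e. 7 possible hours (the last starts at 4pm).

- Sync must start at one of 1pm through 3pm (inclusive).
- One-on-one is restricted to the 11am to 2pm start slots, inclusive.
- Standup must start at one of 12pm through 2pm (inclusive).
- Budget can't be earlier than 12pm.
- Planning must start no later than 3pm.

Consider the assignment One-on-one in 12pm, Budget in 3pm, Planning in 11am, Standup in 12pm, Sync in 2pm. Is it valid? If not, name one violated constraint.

Yes

Planning must start no later than 3pm — holds.
Budget can't be earlier than 12pm — holds.
Sync must start at one of 1pm through 3pm (inclusive) — holds.
Standup must start at one of 12pm through 2pm (inclusive) — holds.
One-on-one is restricted to the 11am to 2pm start slots, inclusive — holds.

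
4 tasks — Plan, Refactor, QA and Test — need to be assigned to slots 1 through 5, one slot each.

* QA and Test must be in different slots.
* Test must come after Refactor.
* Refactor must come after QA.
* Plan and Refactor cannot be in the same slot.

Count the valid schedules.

40

Splitting on Plan: it can be 1 (10), 2 (7), 3 (6), 4 (7), 5 (10). Listing each branch's schedules as (Refactor, QA, Test):
Plan=1: (2,1,3) (2,1,4) (2,1,5) (3,1,4) (3,1,5) (3,2,4) (3,2,5) (4,1,5) (4,2,5) (4,3,5) — 10.
Plan=2: (3,1,4) (3,1,5) (3,2,4) (3,2,5) (4,1,5) (4,2,5) (4,3,5) — 7.
Plan=3: (2,1,3) (2,1,4) (2,1,5) (4,1,5) (4,2,5) (4,3,5) — 6.
Plan=4: (2,1,3) (2,1,4) (2,1,5) (3,1,4) (3,1,5) (3,2,4) (3,2,5) — 7.
Plan=5: (2,1,3) (2,1,4) (2,1,5) (3,1,4) (3,1,5) (3,2,4) (3,2,5) (4,1,5) (4,2,5) (4,3,5) — 10.
Summing: 10 + 7 + 6 + 7 + 10 = 40.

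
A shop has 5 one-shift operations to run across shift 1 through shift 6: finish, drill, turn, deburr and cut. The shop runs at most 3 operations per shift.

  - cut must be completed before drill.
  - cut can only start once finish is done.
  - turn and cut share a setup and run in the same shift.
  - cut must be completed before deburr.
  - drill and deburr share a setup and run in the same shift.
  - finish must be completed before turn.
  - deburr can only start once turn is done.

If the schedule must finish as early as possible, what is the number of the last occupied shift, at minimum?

shift 3

The precedence chain requires at least 3 distinct shifts.
With at most 3 per shift and 5 operations, at least 2 shifts are needed.
3 works (last occupied shift: shift 3): for example finish -> shift 1, turn -> shift 2, cut -> shift 2, drill -> shift 3, deburr -> shift 3.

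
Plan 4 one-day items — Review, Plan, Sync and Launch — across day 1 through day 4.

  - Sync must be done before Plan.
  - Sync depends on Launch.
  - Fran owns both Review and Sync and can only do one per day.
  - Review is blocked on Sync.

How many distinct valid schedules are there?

6

Splitting on Review: it can be day 3 (2), day 4 (4). Listing each branch's schedules as (Plan, Sync, Launch) by day number:
Review=day 3: (3,2,1) (4,2,1) — 2.
Review=day 4: (3,2,1) (4,2,1) (4,3,1) (4,3,2) — 4.
Summing: 2 + 4 = 6.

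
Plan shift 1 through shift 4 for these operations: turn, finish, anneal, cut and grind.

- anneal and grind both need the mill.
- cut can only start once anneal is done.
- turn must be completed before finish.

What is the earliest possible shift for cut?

shift 2

Precedence pushes cut to at least shift 2.
cut at shift 2 is achievable: grind -> shift 2; finish -> shift 2; cut -> shift 2; turn -> shift 1; anneal -> shift 1.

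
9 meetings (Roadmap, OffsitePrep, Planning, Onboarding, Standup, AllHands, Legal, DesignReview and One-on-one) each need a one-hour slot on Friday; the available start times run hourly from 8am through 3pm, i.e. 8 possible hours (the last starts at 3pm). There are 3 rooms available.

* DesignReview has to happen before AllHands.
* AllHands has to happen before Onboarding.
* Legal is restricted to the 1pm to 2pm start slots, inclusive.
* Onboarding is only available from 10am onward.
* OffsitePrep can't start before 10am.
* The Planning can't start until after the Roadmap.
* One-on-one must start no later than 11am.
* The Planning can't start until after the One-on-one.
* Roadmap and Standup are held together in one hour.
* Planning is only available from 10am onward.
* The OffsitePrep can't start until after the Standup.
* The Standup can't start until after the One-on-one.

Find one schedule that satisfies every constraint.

Planning -> 10am; Roadmap -> 9am; DesignReview -> 8am; AllHands -> 9am; Onboarding -> 10am; Legal -> 1pm; Standup -> 9am; One-on-one -> 8am; OffsitePrep -> 10am

Checking: AllHands(9am) before Onboarding(10am); Roadmap(9am) before Planning(10am); Standup(9am) before OffsitePrep(10am); DesignReview(8am) before AllHands(9am); One-on-one(8am) before Standup(9am); One-on-one(8am) before Planning(10am); Roadmap = Standup = 9am; Planning=10am in [10am,3pm]; OffsitePrep=10am in [10am,3pm]; Legal=1pm in [1pm,2pm]; One-on-one=8am in [8am,11am]; Onboarding=10am in [10am,3pm]; max 3 per hour (cap 3).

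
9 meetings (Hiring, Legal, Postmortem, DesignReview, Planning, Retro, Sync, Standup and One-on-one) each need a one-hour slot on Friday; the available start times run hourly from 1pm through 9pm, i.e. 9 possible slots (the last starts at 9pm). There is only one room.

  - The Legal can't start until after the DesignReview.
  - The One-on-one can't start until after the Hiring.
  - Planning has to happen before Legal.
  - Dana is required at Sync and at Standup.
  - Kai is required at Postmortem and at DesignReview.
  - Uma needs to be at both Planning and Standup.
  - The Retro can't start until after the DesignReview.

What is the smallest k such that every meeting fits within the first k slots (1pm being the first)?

9 slots

The precedence chain requires at least 2 distinct slots.
With at most 1 per slot and 9 meetings, at least 9 slots are needed.
9 works (last occupied slot: 9pm): for example Legal in 3pm, Standup in 9pm, Hiring in 4pm, DesignReview in 1pm, Planning in 2pm, Postmortem in 7pm, Retro in 5pm, One-on-one in 6pm, Sync in 8pm.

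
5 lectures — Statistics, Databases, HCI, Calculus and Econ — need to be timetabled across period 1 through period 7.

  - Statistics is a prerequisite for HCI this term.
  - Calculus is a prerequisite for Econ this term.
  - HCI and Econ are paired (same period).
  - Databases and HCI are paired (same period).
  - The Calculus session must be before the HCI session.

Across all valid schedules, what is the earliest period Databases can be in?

Databases must be in the same period as HCI, which can't be before period 2, so Databases is at least period 2.
Databases at period 2 is achievable: Econ in period 2, Databases in period 2, Calculus in period 1, Statistics in period 1, HCI in period 2.

period 2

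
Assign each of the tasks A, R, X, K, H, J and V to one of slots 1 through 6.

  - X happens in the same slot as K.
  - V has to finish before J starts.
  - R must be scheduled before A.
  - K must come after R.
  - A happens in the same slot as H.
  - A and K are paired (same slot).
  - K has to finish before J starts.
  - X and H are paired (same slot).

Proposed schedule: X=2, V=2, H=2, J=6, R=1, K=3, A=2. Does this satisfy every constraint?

X happens in the same slot as K — violated.
X and H are paired (same slot) — holds.
A and K are paired (same slot) — violated.
R must be scheduled before A — holds.
K must come after R — holds.
K has to finish before J starts — holds.
A happens in the same slot as H — holds.
V has to finish before J starts — holds.

Invalid. X happens in the same slot as K.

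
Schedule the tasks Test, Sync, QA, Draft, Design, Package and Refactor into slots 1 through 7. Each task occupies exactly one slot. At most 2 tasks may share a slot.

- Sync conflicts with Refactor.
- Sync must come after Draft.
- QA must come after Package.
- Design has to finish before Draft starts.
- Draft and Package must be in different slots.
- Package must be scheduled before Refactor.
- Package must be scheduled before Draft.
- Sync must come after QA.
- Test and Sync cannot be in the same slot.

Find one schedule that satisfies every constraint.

QA in 2, Sync in 3, Draft in 2, Package in 1, Refactor in 4, Design in 1, Test in 4

Checking: Draft(2) before Sync(3); Design(1) before Draft(2); Package(1) before QA(2); Package(1) before Refactor(4); QA(2) before Sync(3); Package(1) before Draft(2); Draft(2) != Package(1); Test(4) != Sync(3); Sync(3) != Refactor(4); max 2 per slot (cap 2).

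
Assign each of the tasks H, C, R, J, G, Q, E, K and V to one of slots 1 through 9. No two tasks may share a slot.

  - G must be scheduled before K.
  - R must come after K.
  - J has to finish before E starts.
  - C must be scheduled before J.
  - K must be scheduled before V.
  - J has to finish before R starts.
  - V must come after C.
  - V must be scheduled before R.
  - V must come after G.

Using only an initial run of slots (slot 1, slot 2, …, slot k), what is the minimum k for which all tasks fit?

9 slots

The precedence chain requires at least 4 distinct slots.
With at most 1 per slot and 9 tasks, at least 9 slots are needed.
9 works (last occupied slot: 9): for example H=8; J=5; K=2; C=3; G=1; E=7; R=6; Q=9; V=4.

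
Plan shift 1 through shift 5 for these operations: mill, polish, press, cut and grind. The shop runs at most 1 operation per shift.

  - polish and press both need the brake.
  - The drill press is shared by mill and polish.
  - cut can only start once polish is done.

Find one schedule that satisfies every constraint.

grind in shift 5, mill in shift 3, cut in shift 2, polish in shift 1, press in shift 4

Checking: polish(shift 1) before cut(shift 2); polish(shift 1) != press(shift 4); mill(shift 3) != polish(shift 1); max 1 per shift (cap 1).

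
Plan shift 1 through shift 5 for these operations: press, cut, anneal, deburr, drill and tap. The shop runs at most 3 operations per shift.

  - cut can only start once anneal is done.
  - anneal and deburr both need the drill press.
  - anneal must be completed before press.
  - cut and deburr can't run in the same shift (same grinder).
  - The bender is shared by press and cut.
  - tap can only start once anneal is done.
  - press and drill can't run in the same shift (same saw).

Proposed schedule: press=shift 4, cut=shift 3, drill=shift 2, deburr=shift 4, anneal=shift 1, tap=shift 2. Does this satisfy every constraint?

Valid

press and drill can't run in the same shift (same saw) — holds.
anneal and deburr both need the drill press — holds.
anneal must be completed before press — holds.
cut and deburr can't run in the same shift (same grinder) — holds.
tap can only start once anneal is done — holds.
The bender is shared by press and cut — holds.
The shop runs at most 3 operations per shift — holds.
cut can only start once anneal is done — holds.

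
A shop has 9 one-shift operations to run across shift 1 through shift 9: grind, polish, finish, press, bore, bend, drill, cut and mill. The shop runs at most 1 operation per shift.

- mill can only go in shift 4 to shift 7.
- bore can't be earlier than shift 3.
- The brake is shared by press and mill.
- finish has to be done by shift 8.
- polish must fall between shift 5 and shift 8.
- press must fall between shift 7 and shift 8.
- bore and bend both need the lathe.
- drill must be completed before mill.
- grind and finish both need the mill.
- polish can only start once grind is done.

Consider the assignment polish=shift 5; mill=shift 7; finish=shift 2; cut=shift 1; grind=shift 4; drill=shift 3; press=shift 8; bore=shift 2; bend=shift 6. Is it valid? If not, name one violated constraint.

polish can only start once grind is done — holds.
drill must be completed before mill — holds.
mill can only go in shift 4 to shift 7 — holds.
bore and bend both need the lathe — holds.
finish has to be done by shift 8 — holds.
The shop runs at most 1 operation per shift — violated.
bore can't be earlier than shift 3 — violated.
grind and finish both need the mill — holds.
press must fall between shift 7 and shift 8 — holds.
The brake is shared by press and mill — holds.
polish must fall between shift 5 and shift 8 — holds.

Invalid. bore can't be earlier than shift 3.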